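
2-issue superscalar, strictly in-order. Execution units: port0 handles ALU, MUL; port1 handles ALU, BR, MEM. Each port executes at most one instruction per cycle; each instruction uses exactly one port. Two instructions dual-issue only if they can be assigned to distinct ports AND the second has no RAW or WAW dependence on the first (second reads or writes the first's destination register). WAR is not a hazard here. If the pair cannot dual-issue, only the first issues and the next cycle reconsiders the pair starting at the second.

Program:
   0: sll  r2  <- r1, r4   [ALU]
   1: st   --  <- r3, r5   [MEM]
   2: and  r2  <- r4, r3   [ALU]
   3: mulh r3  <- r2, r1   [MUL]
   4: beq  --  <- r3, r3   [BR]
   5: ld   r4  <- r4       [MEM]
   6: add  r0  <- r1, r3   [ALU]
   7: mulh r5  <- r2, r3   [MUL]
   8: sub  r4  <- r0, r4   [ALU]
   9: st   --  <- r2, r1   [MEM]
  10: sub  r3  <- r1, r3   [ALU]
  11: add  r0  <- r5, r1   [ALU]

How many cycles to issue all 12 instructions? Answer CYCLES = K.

0. sll.ALU/st.MEM @i0+i1  | 2-wide
1. and.ALU @i2  | RAW r2
2. mulh.MUL @i3  | RAW r3
3. beq.BR @i4  | no-port BR/MEM
4. ld.MEM/add.ALU @i5+i6  | 2-wide
5. mulh.MUL/sub.ALU @i7+i8  | 2-wide
6. st.MEM/sub.ALU @i9+i10  | 2-wide
7. add.ALU @i11  | tail

CYCLES = 8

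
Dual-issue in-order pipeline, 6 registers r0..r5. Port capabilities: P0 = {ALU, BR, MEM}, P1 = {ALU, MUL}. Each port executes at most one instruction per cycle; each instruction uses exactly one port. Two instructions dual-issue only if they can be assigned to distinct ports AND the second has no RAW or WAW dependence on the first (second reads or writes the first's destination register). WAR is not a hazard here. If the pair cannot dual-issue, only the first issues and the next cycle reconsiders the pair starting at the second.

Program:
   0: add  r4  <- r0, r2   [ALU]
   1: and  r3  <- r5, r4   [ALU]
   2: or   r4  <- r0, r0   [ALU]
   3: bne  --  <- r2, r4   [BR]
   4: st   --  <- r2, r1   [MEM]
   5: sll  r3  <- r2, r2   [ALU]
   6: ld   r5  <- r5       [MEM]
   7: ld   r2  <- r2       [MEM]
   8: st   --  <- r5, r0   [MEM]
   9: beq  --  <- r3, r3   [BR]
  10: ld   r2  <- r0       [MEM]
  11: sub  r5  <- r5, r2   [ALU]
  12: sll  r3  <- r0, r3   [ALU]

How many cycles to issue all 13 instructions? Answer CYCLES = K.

CYCLES = 10

[0] i0  add  -- RAW r4
[1] i1,i2  and or  -- 2-wide
[2] i3  bne  -- no-port BR/MEM
[3] i4,i5  st sll  -- 2-wide
[4] i6  ld  -- no-port MEM/MEM
[5] i7  ld  -- no-port MEM/MEM
[6] i8  st  -- no-port MEM/BR
[7] i9  beq  -- no-port BR/MEM
[8] i10  ld  -- RAW r2
[9] i11,i12  sub sll  -- 2-wide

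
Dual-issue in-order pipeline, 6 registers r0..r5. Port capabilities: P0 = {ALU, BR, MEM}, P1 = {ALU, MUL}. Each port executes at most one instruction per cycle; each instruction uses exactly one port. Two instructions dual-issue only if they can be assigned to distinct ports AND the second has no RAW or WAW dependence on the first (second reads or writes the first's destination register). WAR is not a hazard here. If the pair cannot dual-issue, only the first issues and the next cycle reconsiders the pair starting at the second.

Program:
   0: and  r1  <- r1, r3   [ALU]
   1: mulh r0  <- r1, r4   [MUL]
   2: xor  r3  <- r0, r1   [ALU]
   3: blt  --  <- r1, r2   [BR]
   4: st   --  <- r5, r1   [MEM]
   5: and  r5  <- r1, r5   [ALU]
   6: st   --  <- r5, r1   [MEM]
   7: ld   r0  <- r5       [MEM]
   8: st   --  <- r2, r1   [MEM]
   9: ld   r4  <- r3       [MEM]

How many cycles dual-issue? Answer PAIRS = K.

PAIRS = 2

  cy0 -> i0 (and) RAW r1
  cy1 -> i1 (mulh) RAW r0
  cy2 -> i2,i3 (xor;blt) pair
  cy3 -> i4,i5 (st;and) pair
  cy4 -> i6 (st) no-port MEM/MEM
  cy5 -> i7 (ld) no-port MEM/MEM
  cy6 -> i8 (st) no-port MEM/MEM
  cy7 -> i9 (ld) tail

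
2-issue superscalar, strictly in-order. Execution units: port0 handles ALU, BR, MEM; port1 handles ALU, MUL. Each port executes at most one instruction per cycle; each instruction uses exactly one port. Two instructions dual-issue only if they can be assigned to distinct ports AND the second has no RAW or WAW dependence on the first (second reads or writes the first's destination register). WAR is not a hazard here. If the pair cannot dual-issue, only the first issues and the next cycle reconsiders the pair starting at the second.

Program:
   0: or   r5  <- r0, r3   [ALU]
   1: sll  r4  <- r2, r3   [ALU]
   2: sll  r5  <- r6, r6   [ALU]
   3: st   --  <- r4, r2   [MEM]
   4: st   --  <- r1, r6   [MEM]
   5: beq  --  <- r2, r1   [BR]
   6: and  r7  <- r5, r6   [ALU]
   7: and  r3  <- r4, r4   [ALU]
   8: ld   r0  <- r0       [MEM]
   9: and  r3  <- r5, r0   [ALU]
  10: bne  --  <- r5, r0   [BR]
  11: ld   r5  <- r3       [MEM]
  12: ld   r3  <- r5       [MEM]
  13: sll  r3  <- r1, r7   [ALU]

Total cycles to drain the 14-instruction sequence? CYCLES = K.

CYCLES = 9

#0 head=0: or sll i0+i1 pair
#1 head=2: sll st i2+i3 pair
#2 head=4: st i4 no-port MEM/BR
#3 head=5: beq and i5+i6 pair
#4 head=7: and ld i7+i8 pair
#5 head=9: and bne i9+i10 pair
#6 head=11: ld i11 no-port MEM/MEM
#7 head=12: ld i12 WAW r3
#8 head=13: sll i13 tail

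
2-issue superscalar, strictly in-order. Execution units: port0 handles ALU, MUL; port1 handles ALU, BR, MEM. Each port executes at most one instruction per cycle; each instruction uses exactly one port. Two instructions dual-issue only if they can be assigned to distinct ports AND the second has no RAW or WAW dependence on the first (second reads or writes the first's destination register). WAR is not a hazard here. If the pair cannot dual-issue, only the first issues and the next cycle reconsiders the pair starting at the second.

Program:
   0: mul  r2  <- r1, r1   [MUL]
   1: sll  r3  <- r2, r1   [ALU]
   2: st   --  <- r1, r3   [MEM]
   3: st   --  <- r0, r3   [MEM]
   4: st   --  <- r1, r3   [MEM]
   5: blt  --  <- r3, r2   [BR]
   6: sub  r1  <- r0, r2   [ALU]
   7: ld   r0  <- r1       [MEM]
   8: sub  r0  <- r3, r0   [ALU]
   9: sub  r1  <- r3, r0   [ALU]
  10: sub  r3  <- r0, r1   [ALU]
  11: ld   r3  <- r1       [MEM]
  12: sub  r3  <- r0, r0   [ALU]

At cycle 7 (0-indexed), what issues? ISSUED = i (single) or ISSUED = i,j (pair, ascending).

t=0 i0:mul ; RAW r2
t=1 i1:sll ; RAW r3
t=2 i2:st ; no-port MEM/MEM
t=3 i3:st ; no-port MEM/MEM
t=4 i4:st ; no-port MEM/BR
t=5 i5&i6:blt sub ; 2-wide
t=6 i7:ld ; RAW+WAW r0
t=7 i8:sub ; RAW r0
t=8 i9:sub ; RAW r1
t=9 i10:sub ; WAW r3
t=10 i11:ld ; WAW r3
t=11 i12:sub ; tail

ISSUED = 8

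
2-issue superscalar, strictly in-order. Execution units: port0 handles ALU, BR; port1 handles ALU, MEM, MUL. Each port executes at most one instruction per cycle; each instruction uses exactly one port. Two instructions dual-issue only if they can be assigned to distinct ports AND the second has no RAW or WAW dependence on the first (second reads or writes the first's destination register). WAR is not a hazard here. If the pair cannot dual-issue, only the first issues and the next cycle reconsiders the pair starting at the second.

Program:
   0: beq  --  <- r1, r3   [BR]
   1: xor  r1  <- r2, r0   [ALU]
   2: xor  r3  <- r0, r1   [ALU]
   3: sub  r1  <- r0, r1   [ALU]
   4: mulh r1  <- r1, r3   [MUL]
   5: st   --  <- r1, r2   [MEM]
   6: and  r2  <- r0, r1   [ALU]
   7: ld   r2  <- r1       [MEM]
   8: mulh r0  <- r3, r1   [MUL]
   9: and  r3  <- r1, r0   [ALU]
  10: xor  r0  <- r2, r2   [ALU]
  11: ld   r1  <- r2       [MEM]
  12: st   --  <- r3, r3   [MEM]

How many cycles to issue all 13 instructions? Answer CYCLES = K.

#0 head=0: beq.BR xor.ALU i0&i1 2-wide
#1 head=2: xor.ALU sub.ALU i2&i3 2-wide
#2 head=4: mulh.MUL i4 no-port MUL/MEM
#3 head=5: st.MEM and.ALU i5&i6 2-wide
#4 head=7: ld.MEM i7 no-port MEM/MUL
#5 head=8: mulh.MUL i8 RAW r0
#6 head=9: and.ALU xor.ALU i9&i10 2-wide
#7 head=11: ld.MEM i11 no-port MEM/MEM
#8 head=12: st.MEM i12 tail

CYCLES = 9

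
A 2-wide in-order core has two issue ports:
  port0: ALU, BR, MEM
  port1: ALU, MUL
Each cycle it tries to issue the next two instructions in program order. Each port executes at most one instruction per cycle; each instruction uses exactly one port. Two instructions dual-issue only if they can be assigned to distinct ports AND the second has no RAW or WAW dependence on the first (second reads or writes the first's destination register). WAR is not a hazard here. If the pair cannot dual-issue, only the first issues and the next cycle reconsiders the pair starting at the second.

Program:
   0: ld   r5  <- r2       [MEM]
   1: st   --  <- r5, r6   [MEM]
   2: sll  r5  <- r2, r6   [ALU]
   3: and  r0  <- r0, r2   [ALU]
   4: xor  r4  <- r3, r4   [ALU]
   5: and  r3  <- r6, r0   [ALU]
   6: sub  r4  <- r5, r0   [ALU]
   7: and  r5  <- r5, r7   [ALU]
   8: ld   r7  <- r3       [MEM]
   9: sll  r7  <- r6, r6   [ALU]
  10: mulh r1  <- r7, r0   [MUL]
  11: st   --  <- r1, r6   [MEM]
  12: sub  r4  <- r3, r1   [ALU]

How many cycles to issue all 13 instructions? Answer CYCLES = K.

0. ld.MEM @i0  | no-port MEM/MEM
1. st.MEM+sll.ALU @i1+i2  | dual
2. and.ALU+xor.ALU @i3+i4  | dual
3. and.ALU+sub.ALU @i5+i6  | dual
4. and.ALU+ld.MEM @i7+i8  | dual
5. sll.ALU @i9  | RAW r7
6. mulh.MUL @i10  | RAW r1
7. st.MEM+sub.ALU @i11+i12  | dual

CYCLES = 8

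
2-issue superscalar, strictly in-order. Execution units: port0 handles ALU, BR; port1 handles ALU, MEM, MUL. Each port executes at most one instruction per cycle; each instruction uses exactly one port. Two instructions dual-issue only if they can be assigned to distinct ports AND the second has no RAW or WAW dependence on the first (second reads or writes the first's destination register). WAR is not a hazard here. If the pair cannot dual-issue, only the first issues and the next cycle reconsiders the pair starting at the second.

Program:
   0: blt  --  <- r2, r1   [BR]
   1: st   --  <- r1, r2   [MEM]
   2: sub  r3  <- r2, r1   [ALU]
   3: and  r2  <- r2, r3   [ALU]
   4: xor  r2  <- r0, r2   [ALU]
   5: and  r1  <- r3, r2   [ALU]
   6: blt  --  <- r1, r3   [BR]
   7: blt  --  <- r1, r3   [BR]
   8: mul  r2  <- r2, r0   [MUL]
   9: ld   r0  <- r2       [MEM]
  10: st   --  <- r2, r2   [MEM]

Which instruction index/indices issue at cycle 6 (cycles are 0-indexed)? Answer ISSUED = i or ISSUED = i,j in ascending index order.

ISSUED = 7,8

#0 head=0: blt.BR st.MEM i0/i1 pair
#1 head=2: sub.ALU i2 RAW r3
#2 head=3: and.ALU i3 RAW+WAW r2
#3 head=4: xor.ALU i4 RAW r2
#4 head=5: and.ALU i5 RAW r1
#5 head=6: blt.BR i6 no-port BR/BR
#6 head=7: blt.BR mul.MUL i7/i8 pair
#7 head=9: ld.MEM i9 no-port MEM/MEM
#8 head=10: st.MEM i10 tail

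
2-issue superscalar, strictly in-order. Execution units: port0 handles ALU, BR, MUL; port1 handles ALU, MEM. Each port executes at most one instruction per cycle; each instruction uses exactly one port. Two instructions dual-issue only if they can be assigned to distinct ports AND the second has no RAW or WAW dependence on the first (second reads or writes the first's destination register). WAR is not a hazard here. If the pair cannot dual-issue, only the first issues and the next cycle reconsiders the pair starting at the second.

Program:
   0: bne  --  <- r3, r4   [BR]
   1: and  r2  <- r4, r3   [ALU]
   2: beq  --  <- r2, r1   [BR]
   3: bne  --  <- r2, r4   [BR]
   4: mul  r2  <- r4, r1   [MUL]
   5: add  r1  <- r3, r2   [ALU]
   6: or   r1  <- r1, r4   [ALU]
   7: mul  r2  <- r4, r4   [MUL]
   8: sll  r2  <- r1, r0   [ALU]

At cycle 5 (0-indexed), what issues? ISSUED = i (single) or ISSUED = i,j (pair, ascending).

ISSUED = 6,7

  cy0 -> i0&i1 (bne;and) 2-wide
  cy1 -> i2 (beq) no-port BR/BR
  cy2 -> i3 (bne) no-port BR/MUL
  cy3 -> i4 (mul) RAW r2
  cy4 -> i5 (add) RAW+WAW r1
  cy5 -> i6&i7 (or;mul) 2-wide
  cy6 -> i8 (sll) tail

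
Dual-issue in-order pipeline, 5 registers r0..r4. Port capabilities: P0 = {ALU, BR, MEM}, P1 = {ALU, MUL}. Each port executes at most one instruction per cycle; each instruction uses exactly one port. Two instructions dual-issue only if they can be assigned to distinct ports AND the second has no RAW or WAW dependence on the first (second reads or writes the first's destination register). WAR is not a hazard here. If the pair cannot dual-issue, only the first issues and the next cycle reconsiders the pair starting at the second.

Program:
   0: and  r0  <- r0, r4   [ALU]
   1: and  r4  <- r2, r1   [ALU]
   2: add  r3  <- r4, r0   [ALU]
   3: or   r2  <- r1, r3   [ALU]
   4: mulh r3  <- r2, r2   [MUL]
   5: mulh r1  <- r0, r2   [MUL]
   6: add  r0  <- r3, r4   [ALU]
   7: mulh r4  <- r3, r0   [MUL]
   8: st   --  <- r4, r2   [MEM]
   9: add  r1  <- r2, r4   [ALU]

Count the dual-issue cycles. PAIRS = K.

PAIRS = 3

c0: i0/i1 and and  dual
c1: i2 add  RAW r3
c2: i3 or  RAW r2
c3: i4 mulh  no-port MUL/MUL
c4: i5/i6 mulh add  dual
c5: i7 mulh  RAW r4
c6: i8/i9 st add  dual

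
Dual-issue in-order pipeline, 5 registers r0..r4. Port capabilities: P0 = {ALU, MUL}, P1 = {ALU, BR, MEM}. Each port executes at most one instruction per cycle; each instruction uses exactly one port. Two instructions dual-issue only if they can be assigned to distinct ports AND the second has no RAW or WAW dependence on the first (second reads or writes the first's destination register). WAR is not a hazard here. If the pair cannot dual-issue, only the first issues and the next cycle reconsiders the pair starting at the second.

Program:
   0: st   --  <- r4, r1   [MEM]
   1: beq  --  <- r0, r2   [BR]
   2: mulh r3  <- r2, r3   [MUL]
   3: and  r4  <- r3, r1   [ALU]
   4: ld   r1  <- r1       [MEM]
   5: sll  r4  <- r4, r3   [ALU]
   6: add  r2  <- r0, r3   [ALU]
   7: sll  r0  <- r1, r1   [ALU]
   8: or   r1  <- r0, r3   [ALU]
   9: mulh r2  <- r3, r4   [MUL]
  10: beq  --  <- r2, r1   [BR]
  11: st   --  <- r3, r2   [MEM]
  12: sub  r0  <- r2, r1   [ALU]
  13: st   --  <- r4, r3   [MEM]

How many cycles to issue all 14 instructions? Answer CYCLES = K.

CYCLES = 9

  cy0 -> i0 (st.MEM) no-port MEM/BR
  cy1 -> i1,i2 (beq.BR/mulh.MUL) 2-wide
  cy2 -> i3,i4 (and.ALU/ld.MEM) 2-wide
  cy3 -> i5,i6 (sll.ALU/add.ALU) 2-wide
  cy4 -> i7 (sll.ALU) RAW r0
  cy5 -> i8,i9 (or.ALU/mulh.MUL) 2-wide
  cy6 -> i10 (beq.BR) no-port BR/MEM
  cy7 -> i11,i12 (st.MEM/sub.ALU) 2-wide
  cy8 -> i13 (st.MEM) tail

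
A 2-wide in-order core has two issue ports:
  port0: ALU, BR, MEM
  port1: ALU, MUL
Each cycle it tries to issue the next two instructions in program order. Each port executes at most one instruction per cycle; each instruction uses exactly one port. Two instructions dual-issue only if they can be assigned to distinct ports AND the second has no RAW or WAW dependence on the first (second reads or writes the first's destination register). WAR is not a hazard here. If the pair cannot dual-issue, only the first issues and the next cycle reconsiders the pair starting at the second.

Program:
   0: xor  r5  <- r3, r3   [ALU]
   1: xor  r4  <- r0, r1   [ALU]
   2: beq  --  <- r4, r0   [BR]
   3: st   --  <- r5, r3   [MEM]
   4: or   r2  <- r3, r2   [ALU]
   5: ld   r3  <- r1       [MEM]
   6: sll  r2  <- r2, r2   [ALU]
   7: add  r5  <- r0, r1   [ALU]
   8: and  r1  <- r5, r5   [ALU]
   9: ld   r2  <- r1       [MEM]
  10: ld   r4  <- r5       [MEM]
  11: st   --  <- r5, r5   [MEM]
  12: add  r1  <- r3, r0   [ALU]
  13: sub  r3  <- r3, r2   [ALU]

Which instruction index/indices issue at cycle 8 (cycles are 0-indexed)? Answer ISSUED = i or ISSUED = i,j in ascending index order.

ISSUED = 11,12

t=0 i0,i1:xor+xor ; pair
t=1 i2:beq ; no-port BR/MEM
t=2 i3,i4:st+or ; pair
t=3 i5,i6:ld+sll ; pair
t=4 i7:add ; RAW r5
t=5 i8:and ; RAW r1
t=6 i9:ld ; no-port MEM/MEM
t=7 i10:ld ; no-port MEM/MEM
t=8 i11,i12:st+add ; pair
t=9 i13:sub ; tail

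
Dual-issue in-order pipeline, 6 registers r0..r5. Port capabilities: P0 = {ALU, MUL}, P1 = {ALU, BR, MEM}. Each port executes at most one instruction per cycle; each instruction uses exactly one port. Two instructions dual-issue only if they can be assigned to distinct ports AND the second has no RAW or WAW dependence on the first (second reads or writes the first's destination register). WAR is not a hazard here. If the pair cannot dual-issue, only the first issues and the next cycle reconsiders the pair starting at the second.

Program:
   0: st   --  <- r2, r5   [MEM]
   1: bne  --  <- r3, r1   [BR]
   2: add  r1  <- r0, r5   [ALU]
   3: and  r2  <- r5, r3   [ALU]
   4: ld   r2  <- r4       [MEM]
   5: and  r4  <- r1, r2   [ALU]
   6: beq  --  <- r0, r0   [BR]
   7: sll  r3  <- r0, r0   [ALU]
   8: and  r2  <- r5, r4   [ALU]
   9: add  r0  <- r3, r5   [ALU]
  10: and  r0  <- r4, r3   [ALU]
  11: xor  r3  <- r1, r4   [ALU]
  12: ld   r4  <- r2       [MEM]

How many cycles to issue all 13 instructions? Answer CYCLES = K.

CYCLES = 9

0. st @i0  | no-port MEM/BR
1. bne add @i1,i2  | dual
2. and @i3  | WAW r2
3. ld @i4  | RAW r2
4. and beq @i5,i6  | dual
5. sll and @i7,i8  | dual
6. add @i9  | WAW r0
7. and xor @i10,i11  | dual
8. ld @i12  | tail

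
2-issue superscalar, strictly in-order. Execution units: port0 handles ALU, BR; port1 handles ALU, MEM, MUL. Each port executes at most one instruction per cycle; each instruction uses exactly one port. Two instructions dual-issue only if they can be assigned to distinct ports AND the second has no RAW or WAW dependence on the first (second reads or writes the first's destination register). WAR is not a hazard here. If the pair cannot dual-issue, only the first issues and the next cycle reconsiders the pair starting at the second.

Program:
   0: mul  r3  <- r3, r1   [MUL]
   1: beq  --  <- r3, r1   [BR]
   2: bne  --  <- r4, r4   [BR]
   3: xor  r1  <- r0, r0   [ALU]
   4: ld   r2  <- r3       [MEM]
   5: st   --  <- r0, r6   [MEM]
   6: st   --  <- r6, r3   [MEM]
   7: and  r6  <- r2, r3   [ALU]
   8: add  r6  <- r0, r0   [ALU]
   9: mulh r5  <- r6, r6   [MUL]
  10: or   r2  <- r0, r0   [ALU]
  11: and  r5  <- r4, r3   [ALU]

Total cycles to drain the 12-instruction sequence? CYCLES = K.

#0 head=0: mul i0 RAW r3
#1 head=1: beq i1 no-port BR/BR
#2 head=2: bne+xor i2&i3 pair
#3 head=4: ld i4 no-port MEM/MEM
#4 head=5: st i5 no-port MEM/MEM
#5 head=6: st+and i6&i7 pair
#6 head=8: add i8 RAW r6
#7 head=9: mulh+or i9&i10 pair
#8 head=11: and i11 tail

CYCLES = 9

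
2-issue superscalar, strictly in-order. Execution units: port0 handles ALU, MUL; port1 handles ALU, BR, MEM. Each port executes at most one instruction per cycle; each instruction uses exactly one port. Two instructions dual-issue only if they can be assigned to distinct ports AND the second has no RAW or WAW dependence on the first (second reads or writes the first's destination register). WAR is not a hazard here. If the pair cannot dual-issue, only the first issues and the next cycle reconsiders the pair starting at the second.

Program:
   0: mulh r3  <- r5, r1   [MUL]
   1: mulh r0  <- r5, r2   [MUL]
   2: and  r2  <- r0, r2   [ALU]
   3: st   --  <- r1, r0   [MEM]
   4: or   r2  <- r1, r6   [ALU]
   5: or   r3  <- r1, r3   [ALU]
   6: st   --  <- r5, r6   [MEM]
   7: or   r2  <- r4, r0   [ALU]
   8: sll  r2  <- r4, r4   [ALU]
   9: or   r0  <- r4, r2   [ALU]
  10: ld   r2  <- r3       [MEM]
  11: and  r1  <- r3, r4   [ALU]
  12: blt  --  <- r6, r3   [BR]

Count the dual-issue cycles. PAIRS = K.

  cy0 -> i0 (mulh.MUL) no-port MUL/MUL
  cy1 -> i1 (mulh.MUL) RAW r0
  cy2 -> i2&i3 (and.ALU;st.MEM) pair
  cy3 -> i4&i5 (or.ALU;or.ALU) pair
  cy4 -> i6&i7 (st.MEM;or.ALU) pair
  cy5 -> i8 (sll.ALU) RAW r2
  cy6 -> i9&i10 (or.ALU;ld.MEM) pair
  cy7 -> i11&i12 (and.ALU;blt.BR) pair

PAIRS = 5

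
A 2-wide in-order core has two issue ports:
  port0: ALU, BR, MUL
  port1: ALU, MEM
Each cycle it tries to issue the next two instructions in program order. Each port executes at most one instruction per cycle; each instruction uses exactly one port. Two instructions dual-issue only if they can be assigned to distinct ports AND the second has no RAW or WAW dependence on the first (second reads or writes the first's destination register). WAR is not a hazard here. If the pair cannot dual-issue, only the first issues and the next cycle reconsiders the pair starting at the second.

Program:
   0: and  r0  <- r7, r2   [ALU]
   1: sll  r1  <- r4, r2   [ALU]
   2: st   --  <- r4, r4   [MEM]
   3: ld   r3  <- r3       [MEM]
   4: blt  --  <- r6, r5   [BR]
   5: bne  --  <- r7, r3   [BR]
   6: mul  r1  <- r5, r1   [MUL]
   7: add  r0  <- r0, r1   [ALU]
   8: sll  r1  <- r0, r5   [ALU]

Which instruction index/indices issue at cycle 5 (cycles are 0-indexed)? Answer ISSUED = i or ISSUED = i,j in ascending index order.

#0 head=0: and/sll i0&i1 dual
#1 head=2: st i2 no-port MEM/MEM
#2 head=3: ld/blt i3&i4 dual
#3 head=5: bne i5 no-port BR/MUL
#4 head=6: mul i6 RAW r1
#5 head=7: add i7 RAW r0
#6 head=8: sll i8 tail

ISSUED = 7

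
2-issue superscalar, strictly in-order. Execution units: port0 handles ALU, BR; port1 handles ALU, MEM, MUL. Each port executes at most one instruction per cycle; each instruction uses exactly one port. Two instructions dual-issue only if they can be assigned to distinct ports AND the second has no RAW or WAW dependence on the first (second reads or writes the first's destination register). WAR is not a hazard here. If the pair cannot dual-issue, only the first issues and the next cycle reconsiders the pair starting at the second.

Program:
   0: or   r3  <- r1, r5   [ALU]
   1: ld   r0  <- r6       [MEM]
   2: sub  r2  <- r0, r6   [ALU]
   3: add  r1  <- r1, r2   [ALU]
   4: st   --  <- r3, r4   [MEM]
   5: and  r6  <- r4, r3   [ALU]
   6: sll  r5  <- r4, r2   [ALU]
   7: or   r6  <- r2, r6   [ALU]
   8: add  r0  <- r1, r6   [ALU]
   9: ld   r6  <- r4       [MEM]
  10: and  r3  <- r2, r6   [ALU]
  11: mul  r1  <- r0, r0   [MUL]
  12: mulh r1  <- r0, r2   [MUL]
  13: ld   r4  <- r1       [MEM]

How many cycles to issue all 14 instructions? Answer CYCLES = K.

CYCLES = 9

c0: i0,i1 or;ld  pair
c1: i2 sub  RAW r2
c2: i3,i4 add;st  pair
c3: i5,i6 and;sll  pair
c4: i7 or  RAW r6
c5: i8,i9 add;ld  pair
c6: i10,i11 and;mul  pair
c7: i12 mulh  no-port MUL/MEM
c8: i13 ld  tail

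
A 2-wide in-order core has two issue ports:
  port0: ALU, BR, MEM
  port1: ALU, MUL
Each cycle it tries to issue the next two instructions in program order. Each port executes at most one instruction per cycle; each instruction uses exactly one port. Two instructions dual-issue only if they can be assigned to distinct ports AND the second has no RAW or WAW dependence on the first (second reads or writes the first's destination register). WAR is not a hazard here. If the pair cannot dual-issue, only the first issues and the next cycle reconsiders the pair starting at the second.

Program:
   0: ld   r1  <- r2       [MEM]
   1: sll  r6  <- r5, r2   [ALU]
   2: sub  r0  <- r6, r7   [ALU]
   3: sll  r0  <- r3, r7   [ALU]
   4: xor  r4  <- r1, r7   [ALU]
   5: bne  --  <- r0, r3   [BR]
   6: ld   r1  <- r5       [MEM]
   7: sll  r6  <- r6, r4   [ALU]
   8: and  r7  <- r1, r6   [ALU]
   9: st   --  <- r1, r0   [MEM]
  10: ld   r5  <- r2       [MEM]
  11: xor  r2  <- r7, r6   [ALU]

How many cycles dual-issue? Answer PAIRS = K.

PAIRS = 5

#0 head=0: ld+sll i0/i1 pair
#1 head=2: sub i2 WAW r0
#2 head=3: sll+xor i3/i4 pair
#3 head=5: bne i5 no-port BR/MEM
#4 head=6: ld+sll i6/i7 pair
#5 head=8: and+st i8/i9 pair
#6 head=10: ld+xor i10/i11 pair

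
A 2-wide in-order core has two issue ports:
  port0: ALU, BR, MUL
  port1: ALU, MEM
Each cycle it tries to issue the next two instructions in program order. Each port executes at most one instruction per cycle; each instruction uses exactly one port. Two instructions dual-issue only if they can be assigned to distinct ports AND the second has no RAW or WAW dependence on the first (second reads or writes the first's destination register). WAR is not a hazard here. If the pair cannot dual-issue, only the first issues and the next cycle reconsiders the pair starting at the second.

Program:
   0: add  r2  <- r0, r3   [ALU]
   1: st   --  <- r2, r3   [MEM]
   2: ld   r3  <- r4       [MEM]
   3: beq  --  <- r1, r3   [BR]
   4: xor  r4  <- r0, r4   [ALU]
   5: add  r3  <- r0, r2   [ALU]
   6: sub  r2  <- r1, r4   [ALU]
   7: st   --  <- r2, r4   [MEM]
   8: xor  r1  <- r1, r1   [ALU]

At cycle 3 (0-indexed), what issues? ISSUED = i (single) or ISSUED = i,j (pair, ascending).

#0 head=0: add.ALU i0 RAW r2
#1 head=1: st.MEM i1 no-port MEM/MEM
#2 head=2: ld.MEM i2 RAW r3
#3 head=3: beq.BR xor.ALU i3+i4 dual
#4 head=5: add.ALU sub.ALU i5+i6 dual
#5 head=7: st.MEM xor.ALU i7+i8 dual

ISSUED = 3,4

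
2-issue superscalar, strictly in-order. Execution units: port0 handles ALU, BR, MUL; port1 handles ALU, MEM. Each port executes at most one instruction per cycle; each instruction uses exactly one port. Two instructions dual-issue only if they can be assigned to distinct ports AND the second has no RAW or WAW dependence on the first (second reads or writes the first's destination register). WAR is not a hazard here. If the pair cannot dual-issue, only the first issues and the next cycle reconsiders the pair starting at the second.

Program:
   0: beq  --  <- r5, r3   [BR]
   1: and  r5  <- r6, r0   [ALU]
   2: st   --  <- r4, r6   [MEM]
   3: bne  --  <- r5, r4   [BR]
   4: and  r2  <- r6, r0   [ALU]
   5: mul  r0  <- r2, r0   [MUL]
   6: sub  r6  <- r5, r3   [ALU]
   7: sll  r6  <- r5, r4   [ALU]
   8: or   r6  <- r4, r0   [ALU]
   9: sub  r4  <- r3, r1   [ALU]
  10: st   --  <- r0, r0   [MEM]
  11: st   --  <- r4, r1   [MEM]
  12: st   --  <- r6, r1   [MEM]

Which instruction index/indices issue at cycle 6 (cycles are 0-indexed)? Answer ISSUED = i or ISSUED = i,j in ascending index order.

ISSUED = 10

0. beq and @i0/i1  | 2-wide
1. st bne @i2/i3  | 2-wide
2. and @i4  | RAW r2
3. mul sub @i5/i6  | 2-wide
4. sll @i7  | WAW r6
5. or sub @i8/i9  | 2-wide
6. st @i10  | no-port MEM/MEM
7. st @i11  | no-port MEM/MEM
8. st @i12  | tail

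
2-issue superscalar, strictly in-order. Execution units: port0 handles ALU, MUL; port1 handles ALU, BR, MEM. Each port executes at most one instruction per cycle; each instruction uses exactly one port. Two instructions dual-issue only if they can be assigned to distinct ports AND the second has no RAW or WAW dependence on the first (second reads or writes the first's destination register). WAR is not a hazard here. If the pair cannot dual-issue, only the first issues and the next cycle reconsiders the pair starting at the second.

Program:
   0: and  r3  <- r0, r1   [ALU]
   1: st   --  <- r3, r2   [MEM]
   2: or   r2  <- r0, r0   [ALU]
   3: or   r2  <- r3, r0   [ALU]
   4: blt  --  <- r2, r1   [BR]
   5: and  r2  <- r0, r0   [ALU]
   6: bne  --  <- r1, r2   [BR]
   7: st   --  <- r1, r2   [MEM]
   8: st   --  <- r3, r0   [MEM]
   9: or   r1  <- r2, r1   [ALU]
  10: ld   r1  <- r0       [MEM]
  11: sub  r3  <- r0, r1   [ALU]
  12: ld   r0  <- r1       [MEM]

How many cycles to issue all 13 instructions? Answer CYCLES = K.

CYCLES = 9

c0: i0 and  RAW r3
c1: i1+i2 st or  2-wide
c2: i3 or  RAW r2
c3: i4+i5 blt and  2-wide
c4: i6 bne  no-port BR/MEM
c5: i7 st  no-port MEM/MEM
c6: i8+i9 st or  2-wide
c7: i10 ld  RAW r1
c8: i11+i12 sub ld  2-wide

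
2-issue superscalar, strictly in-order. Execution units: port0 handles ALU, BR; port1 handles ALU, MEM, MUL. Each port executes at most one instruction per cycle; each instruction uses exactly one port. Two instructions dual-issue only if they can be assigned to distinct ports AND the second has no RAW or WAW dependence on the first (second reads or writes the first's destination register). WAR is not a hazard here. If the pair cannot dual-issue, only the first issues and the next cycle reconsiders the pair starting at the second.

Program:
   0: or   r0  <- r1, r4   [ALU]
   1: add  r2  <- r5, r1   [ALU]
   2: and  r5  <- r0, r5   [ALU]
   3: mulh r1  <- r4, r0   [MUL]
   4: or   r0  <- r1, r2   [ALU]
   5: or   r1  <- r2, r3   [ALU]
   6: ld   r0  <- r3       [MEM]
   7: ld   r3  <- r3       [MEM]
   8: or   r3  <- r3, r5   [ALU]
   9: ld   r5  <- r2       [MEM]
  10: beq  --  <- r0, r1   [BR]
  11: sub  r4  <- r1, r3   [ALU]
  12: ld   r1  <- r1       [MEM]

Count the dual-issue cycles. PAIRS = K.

t=0 i0/i1:or.ALU;add.ALU ; pair
t=1 i2/i3:and.ALU;mulh.MUL ; pair
t=2 i4/i5:or.ALU;or.ALU ; pair
t=3 i6:ld.MEM ; no-port MEM/MEM
t=4 i7:ld.MEM ; RAW+WAW r3
t=5 i8/i9:or.ALU;ld.MEM ; pair
t=6 i10/i11:beq.BR;sub.ALU ; pair
t=7 i12:ld.MEM ; tail

PAIRS = 5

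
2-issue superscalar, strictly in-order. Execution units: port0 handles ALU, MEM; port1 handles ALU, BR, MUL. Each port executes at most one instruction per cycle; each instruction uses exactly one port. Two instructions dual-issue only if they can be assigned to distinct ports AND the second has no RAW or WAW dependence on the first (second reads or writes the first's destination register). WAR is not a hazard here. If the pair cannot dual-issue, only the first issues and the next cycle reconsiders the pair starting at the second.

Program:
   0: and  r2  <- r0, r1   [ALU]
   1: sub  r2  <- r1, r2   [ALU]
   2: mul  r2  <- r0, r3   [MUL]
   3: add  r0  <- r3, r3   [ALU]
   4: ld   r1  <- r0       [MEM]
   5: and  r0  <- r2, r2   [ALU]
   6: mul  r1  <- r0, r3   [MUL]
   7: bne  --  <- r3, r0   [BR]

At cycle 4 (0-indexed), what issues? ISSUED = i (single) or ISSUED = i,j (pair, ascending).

ISSUED = 6

t=0 i0:and.ALU ; RAW+WAW r2
t=1 i1:sub.ALU ; WAW r2
t=2 i2+i3:mul.MUL/add.ALU ; pair
t=3 i4+i5:ld.MEM/and.ALU ; pair
t=4 i6:mul.MUL ; no-port MUL/BR
t=5 i7:bne.BR ; tail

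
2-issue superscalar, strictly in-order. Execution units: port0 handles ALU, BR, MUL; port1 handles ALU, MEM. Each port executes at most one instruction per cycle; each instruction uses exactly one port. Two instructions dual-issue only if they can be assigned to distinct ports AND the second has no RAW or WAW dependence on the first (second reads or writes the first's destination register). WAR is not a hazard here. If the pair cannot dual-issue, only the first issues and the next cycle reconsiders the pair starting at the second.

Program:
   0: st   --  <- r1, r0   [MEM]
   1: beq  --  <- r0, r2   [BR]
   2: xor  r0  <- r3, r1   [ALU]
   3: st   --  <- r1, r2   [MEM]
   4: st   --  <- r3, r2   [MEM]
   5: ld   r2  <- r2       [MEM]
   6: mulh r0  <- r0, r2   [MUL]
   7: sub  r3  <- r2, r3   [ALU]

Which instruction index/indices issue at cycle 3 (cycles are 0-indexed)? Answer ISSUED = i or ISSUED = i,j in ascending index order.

ISSUED = 5

c0: i0+i1 st.MEM beq.BR  dual
c1: i2+i3 xor.ALU st.MEM  dual
c2: i4 st.MEM  no-port MEM/MEM
c3: i5 ld.MEM  RAW r2
c4: i6+i7 mulh.MUL sub.ALU  dual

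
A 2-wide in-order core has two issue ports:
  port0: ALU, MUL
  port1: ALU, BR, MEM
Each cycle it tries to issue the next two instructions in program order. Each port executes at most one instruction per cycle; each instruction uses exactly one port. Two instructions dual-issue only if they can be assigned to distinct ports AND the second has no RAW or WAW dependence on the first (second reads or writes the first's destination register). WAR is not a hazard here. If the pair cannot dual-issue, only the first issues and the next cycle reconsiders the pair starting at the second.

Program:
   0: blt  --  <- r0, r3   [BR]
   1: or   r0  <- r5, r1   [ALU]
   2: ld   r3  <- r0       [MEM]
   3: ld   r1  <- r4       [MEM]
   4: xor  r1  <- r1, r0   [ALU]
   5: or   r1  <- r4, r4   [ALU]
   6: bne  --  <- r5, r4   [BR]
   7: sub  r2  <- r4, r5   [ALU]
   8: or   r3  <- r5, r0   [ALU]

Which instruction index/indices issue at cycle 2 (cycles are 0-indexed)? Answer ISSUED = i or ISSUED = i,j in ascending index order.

0. blt/or @i0/i1  | dual
1. ld @i2  | no-port MEM/MEM
2. ld @i3  | RAW+WAW r1
3. xor @i4  | WAW r1
4. or/bne @i5/i6  | dual
5. sub/or @i7/i8  | dual

ISSUED = 3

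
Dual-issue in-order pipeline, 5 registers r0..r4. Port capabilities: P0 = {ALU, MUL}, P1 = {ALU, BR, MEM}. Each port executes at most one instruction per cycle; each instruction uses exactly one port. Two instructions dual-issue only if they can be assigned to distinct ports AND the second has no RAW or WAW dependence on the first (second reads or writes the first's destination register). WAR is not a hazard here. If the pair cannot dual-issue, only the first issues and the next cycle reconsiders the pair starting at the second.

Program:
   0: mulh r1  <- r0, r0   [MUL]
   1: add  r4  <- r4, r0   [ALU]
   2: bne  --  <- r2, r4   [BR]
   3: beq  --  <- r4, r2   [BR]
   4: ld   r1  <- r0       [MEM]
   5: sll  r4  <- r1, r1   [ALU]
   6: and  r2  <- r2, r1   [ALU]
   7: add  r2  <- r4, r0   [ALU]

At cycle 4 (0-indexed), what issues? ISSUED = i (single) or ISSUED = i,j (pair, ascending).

[0] i0&i1  mulh.MUL+add.ALU  -- 2-wide
[1] i2  bne.BR  -- no-port BR/BR
[2] i3  beq.BR  -- no-port BR/MEM
[3] i4  ld.MEM  -- RAW r1
[4] i5&i6  sll.ALU+and.ALU  -- 2-wide
[5] i7  add.ALU  -- tail

ISSUED = 5,6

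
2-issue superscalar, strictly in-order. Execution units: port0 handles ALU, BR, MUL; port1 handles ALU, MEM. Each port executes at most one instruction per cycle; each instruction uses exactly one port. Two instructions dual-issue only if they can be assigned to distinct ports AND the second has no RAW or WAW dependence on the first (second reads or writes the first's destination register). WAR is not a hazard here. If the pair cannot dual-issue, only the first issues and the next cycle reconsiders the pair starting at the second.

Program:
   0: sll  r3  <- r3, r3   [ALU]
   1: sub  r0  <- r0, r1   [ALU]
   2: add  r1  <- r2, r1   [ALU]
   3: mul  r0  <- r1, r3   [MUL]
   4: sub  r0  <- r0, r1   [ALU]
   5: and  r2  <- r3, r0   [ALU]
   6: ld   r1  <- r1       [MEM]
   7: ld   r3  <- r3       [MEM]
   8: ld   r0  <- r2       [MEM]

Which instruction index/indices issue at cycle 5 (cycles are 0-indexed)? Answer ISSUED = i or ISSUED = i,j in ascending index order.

ISSUED = 7

0. sll/sub @i0+i1  | dual
1. add @i2  | RAW r1
2. mul @i3  | RAW+WAW r0
3. sub @i4  | RAW r0
4. and/ld @i5+i6  | dual
5. ld @i7  | no-port MEM/MEM
6. ld @i8  | tail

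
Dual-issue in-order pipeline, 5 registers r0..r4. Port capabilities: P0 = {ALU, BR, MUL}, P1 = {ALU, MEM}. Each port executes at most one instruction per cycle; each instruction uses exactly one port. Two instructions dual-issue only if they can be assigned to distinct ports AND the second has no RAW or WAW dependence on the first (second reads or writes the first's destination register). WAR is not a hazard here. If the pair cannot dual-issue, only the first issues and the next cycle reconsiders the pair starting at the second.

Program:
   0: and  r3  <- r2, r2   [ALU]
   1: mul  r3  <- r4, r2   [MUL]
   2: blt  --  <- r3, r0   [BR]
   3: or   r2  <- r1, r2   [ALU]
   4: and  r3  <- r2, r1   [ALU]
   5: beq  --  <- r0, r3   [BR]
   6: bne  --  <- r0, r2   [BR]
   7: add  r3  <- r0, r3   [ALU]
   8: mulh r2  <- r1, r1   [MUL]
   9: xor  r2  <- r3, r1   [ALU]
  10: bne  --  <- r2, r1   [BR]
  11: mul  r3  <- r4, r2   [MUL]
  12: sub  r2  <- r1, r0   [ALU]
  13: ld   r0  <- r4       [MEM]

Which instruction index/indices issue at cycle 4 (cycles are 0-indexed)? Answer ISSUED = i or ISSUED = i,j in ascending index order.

c0: i0 and  WAW r3
c1: i1 mul  no-port MUL/BR
c2: i2/i3 blt+or  pair
c3: i4 and  RAW r3
c4: i5 beq  no-port BR/BR
c5: i6/i7 bne+add  pair
c6: i8 mulh  WAW r2
c7: i9 xor  RAW r2
c8: i10 bne  no-port BR/MUL
c9: i11/i12 mul+sub  pair
c10: i13 ld  tail

ISSUED = 5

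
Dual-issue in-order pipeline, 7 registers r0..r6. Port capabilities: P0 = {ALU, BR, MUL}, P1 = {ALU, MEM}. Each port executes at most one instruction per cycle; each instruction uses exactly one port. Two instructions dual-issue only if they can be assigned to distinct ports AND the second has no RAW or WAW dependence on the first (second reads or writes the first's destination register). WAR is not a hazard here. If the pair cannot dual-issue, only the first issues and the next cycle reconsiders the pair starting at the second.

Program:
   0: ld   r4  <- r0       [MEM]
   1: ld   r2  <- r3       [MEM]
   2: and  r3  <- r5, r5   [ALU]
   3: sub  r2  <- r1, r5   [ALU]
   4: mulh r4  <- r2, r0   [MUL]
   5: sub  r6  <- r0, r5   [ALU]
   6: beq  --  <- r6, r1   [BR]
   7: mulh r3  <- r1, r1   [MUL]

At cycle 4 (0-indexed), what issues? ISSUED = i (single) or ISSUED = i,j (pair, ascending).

0. ld @i0  | no-port MEM/MEM
1. ld and @i1&i2  | 2-wide
2. sub @i3  | RAW r2
3. mulh sub @i4&i5  | 2-wide
4. beq @i6  | no-port BR/MUL
5. mulh @i7  | tail

ISSUED = 6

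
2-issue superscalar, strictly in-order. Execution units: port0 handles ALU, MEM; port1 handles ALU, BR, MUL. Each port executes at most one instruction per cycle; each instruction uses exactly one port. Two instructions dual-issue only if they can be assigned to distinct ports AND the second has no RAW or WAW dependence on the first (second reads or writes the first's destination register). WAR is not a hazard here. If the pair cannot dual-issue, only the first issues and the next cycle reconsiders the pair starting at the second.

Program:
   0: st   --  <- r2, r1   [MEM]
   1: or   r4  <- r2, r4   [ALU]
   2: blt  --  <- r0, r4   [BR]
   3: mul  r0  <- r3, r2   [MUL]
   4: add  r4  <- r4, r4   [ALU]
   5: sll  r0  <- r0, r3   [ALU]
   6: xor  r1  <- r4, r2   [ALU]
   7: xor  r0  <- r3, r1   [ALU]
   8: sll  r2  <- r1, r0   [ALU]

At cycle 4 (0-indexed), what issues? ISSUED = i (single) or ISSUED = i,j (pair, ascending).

ISSUED = 7

t=0 i0+i1:st/or ; 2-wide
t=1 i2:blt ; no-port BR/MUL
t=2 i3+i4:mul/add ; 2-wide
t=3 i5+i6:sll/xor ; 2-wide
t=4 i7:xor ; RAW r0
t=5 i8:sll ; tail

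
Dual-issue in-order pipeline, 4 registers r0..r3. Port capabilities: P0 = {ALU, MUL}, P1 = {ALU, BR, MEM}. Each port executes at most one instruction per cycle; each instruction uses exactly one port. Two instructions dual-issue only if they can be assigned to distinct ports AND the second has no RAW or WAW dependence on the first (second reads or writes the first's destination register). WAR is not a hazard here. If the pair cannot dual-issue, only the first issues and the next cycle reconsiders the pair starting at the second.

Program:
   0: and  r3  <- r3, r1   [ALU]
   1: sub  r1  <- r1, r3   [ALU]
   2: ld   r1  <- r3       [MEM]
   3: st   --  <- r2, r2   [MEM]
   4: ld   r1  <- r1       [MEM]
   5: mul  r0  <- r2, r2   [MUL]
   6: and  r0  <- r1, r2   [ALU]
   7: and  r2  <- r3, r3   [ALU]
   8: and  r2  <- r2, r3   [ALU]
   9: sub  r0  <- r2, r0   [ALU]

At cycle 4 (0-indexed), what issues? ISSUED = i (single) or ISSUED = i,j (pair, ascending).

#0 head=0: and i0 RAW r3
#1 head=1: sub i1 WAW r1
#2 head=2: ld i2 no-port MEM/MEM
#3 head=3: st i3 no-port MEM/MEM
#4 head=4: ld;mul i4&i5 pair
#5 head=6: and;and i6&i7 pair
#6 head=8: and i8 RAW r2
#7 head=9: sub i9 tail

ISSUED = 4,5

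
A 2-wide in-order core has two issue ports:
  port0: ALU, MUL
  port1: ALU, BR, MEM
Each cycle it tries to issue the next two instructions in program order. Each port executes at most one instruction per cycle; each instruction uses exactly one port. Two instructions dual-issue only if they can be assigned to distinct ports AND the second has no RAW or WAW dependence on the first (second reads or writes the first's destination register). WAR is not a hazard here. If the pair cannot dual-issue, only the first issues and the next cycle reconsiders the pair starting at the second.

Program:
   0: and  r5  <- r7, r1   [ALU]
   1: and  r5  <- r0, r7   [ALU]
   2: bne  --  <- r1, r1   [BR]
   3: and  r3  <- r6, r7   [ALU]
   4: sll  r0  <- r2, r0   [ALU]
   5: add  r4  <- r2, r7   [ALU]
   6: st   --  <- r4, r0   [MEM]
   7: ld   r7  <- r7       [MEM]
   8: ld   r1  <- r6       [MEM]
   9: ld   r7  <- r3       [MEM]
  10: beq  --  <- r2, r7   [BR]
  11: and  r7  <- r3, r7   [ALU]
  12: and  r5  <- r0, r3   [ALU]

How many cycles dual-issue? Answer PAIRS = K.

[0] i0  and.ALU  -- WAW r5
[1] i1+i2  and.ALU;bne.BR  -- pair
[2] i3+i4  and.ALU;sll.ALU  -- pair
[3] i5  add.ALU  -- RAW r4
[4] i6  st.MEM  -- no-port MEM/MEM
[5] i7  ld.MEM  -- no-port MEM/MEM
[6] i8  ld.MEM  -- no-port MEM/MEM
[7] i9  ld.MEM  -- no-port MEM/BR
[8] i10+i11  beq.BR;and.ALU  -- pair
[9] i12  and.ALU  -- tail

PAIRS = 3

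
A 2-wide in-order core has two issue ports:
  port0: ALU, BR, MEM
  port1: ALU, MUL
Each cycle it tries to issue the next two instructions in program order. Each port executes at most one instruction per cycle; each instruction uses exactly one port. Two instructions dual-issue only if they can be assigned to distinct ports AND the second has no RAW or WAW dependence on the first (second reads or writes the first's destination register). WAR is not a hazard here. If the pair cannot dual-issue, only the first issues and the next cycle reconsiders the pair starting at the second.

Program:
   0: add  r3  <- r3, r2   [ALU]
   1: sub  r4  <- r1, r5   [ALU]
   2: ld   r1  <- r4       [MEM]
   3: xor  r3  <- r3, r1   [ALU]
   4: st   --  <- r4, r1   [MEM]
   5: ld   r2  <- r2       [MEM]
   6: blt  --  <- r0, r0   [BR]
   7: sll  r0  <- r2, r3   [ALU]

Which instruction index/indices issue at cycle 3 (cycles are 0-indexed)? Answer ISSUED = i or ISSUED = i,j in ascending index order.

ISSUED = 5

  cy0 -> i0&i1 (add/sub) pair
  cy1 -> i2 (ld) RAW r1
  cy2 -> i3&i4 (xor/st) pair
  cy3 -> i5 (ld) no-port MEM/BR
  cy4 -> i6&i7 (blt/sll) pair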